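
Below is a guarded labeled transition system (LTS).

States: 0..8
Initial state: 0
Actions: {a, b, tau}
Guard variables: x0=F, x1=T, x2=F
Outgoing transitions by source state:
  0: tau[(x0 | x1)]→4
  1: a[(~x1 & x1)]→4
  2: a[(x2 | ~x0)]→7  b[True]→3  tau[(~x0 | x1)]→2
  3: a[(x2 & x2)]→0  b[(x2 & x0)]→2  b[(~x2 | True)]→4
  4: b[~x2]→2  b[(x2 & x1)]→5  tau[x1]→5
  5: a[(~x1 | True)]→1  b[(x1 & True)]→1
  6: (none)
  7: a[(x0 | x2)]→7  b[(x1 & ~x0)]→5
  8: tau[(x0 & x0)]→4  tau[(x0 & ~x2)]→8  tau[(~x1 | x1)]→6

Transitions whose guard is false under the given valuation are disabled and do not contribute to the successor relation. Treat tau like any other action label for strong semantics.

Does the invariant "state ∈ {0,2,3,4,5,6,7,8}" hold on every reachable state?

Answer: INVARIANT VIOLATED at state 1

Analysis:
Safe = {0,2,3,4,5,6,7,8}
R = {0,1,2,3,4,5,7}
  0: ✓
  1: outside
  2: ✓
  3: ✓
  4: ✓
  5: ✓
  7: ✓
reach 1 via tau·tau·a — violates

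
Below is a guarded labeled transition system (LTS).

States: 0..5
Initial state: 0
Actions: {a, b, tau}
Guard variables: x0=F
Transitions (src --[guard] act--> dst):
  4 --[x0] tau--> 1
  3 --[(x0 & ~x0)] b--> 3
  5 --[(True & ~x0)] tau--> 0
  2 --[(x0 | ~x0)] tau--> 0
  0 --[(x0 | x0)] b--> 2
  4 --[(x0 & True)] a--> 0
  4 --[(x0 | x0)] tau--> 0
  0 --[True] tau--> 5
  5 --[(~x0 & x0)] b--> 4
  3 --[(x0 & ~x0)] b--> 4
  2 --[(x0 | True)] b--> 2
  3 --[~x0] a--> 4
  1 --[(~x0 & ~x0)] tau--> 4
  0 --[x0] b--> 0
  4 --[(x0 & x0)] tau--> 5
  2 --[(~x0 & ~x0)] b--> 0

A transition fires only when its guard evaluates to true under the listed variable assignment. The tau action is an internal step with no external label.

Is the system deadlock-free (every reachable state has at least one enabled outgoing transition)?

Answer: DEADLOCK-FREE

Trace:
Reachable = {0,5}
  0: tau→5  [1 exit(s)]
  5: tau→0  [1 exit(s)]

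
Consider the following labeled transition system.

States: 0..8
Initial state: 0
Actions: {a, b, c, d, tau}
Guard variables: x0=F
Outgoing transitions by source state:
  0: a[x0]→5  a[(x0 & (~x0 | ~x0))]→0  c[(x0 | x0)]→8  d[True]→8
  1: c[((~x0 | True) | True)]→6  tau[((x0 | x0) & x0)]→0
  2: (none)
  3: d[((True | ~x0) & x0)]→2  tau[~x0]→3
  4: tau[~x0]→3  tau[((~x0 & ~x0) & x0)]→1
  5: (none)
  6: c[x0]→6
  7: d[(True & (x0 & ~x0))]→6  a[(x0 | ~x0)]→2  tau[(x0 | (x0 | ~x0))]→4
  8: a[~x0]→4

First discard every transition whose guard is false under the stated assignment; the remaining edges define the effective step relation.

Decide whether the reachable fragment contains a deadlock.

Answer: DEADLOCK-FREE

Working:
Reachable = {0,3,4,8}
  0: d→8  [deg 1]
  3: tau→3  [deg 1]
  4: tau→3  [deg 1]
  8: a→4  [deg 1]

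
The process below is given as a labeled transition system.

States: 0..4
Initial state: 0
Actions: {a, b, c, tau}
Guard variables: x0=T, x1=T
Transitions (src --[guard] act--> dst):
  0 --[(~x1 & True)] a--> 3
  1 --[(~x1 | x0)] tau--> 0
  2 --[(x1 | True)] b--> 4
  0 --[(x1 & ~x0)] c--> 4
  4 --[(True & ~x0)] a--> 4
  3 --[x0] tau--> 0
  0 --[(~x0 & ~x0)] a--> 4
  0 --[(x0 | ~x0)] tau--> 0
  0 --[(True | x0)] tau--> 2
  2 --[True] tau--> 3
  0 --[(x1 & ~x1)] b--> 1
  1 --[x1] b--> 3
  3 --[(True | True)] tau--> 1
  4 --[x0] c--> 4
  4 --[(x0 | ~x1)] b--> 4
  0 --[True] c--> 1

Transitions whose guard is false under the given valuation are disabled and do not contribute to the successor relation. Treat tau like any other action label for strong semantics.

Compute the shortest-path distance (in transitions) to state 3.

Answer: 2

Working:
Breadth-first toward 3:
  Layer 0: {0}
  Layer 1: {1,2}
  Layer 2: {3,4}
depth(3)=2, e.g. c·b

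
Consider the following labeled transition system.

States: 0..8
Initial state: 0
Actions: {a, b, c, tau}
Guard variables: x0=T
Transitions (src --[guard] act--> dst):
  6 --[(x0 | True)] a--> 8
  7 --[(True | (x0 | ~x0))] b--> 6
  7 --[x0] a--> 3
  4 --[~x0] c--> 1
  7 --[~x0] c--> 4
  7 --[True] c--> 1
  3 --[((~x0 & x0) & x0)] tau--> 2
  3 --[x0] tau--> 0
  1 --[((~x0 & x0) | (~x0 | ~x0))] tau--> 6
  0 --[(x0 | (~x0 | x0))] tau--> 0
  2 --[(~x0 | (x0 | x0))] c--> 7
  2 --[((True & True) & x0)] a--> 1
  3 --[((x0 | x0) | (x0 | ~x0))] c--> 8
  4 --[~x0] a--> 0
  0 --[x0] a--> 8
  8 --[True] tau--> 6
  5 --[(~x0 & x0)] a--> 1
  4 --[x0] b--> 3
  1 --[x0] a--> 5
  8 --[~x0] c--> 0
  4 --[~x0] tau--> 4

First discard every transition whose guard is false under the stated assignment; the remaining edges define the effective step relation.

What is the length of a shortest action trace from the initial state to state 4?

Answer: UNREACHABLE

Analysis:
BFS to 4:
  depth 0: {0}
  depth 1: {8}
  depth 2: {6}
4 never appears.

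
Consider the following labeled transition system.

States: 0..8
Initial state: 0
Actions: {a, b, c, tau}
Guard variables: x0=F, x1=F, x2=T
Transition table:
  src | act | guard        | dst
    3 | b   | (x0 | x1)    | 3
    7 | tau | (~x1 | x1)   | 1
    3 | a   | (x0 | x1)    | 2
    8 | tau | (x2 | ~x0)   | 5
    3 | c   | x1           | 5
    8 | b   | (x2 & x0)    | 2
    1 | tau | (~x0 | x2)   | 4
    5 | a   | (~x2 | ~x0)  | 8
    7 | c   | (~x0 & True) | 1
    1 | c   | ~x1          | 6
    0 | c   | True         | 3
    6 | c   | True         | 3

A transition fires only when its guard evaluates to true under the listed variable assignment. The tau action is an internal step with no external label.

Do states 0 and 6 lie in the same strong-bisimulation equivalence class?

Answer: BISIMILAR

Analysis:
Bisimulation quotient by refinement:
  round 0: {{0,1,2,3,4,5,6,7,8}}
  round 1: {{0,6},{1,7},{2,3,4},{5},{8}}
  round 2: {{0,6},{1},{2,3,4},{5},{7},{8}}
stable after 3 split(s): 6 block(s)
[0]={0,6}  [6]={0,6}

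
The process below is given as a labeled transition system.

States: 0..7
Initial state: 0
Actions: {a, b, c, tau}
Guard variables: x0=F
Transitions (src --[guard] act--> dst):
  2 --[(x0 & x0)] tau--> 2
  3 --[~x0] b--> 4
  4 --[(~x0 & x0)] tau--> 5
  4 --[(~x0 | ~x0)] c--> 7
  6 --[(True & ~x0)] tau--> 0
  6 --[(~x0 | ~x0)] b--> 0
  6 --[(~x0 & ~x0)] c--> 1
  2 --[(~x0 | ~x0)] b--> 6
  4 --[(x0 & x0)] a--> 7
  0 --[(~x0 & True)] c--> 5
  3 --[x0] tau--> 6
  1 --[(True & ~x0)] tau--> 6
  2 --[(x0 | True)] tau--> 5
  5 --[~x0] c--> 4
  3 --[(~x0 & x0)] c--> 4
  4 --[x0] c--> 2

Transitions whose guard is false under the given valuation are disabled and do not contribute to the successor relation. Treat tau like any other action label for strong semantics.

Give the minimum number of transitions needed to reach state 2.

BFS to 2:
  Layer 0: {0}
  Layer 1: {5}
  Layer 2: {4}
  Layer 3: {7}
2 never appears.

Answer: UNREACHABLE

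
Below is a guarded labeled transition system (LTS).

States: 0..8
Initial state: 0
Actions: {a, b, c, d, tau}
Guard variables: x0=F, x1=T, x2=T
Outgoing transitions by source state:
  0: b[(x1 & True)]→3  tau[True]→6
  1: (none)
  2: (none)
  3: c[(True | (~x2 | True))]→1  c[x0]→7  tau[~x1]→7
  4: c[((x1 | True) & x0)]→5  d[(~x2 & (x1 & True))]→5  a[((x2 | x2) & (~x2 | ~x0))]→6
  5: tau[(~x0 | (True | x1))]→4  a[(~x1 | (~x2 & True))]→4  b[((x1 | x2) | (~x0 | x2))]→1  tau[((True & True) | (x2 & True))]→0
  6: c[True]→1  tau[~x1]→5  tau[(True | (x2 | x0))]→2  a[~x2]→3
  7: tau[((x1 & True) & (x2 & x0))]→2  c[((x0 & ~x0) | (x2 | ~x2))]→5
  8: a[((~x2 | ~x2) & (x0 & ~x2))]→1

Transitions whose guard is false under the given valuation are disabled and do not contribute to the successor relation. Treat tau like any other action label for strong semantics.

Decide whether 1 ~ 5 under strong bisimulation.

Compute ~ classes (split until stable):
  round 0: {{0,1,2,3,4,5,6,7,8}}
  round 1: {{0,5},{1,2,8},{3,7},{4},{6}}
  round 2: {{0},{1,2,8},{3},{4},{5},{6},{7}}
stable after 3 split(s): 7 block(s)
[1]={1,2,8}  [5]={5}

Answer: NOT BISIMILAR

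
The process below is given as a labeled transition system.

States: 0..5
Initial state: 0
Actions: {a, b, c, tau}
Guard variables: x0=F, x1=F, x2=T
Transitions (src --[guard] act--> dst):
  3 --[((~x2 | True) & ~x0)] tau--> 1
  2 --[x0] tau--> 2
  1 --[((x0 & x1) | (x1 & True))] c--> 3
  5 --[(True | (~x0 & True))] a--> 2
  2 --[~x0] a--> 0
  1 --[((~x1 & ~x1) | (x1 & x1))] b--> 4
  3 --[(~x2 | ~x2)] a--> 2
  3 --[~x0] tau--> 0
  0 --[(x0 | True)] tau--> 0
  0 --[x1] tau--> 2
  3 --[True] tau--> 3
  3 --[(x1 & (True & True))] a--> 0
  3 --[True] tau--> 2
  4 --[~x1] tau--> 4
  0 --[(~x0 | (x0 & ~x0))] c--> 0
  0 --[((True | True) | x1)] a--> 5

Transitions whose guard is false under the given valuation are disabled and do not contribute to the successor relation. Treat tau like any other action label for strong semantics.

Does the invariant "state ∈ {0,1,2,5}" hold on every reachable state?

Safe = {0,1,2,5}
Reachable = {0,2,5}
  0: ok
  2: ok
  5: ok

Answer: INVARIANT HOLDS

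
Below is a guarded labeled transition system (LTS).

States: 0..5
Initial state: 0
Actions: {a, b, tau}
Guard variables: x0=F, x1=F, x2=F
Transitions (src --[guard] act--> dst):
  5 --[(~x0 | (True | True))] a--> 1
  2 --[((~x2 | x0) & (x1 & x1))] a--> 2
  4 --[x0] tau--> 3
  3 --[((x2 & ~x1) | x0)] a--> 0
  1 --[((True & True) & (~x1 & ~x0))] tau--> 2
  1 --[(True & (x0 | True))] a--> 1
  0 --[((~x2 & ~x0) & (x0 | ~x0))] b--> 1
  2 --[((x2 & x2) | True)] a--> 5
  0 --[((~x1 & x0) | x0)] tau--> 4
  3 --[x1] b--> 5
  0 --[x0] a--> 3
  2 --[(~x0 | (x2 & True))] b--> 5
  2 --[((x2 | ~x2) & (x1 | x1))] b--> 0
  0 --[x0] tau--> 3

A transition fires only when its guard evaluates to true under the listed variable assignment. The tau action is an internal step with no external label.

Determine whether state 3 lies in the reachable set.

Answer: UNREACHABLE

Working:
After dropping false guards: 6 live edges.
L0 = {0}
L1 = {1}  now seen {0,1}
L2 = {2}  now seen {0,1,2}
L3 = {5}  now seen {0,1,2,5}
Reach set: {0,1,2,5}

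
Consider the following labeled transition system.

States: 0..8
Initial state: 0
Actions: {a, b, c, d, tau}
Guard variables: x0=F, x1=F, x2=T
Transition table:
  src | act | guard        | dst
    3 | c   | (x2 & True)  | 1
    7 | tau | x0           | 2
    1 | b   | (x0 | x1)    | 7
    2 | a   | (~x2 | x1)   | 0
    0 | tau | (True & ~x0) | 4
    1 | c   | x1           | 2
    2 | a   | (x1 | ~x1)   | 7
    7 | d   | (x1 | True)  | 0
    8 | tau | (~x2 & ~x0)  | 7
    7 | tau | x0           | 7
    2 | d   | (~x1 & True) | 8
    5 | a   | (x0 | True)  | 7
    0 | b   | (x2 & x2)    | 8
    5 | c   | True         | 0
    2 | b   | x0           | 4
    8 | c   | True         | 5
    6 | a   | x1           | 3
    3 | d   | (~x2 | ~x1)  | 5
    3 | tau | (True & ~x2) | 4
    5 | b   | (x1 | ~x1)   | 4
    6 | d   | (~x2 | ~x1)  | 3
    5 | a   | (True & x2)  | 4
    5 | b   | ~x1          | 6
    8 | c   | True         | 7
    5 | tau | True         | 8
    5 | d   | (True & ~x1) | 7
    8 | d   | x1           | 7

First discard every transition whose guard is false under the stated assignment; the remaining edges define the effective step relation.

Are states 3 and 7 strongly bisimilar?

Answer: NOT BISIMILAR

Trace:
Refine partition for ~:
  P[0] = {{0,1,2,3,4,5,6,7,8}}
  P[1] = {{0},{1,4},{2},{3},{5},{6,7},{8}}
  P[2] = {{0},{1,4},{2},{3},{5},{6},{7},{8}}
Fixed point at round 3; 8 class(es).
class of 3: {3}; class of 7: {7}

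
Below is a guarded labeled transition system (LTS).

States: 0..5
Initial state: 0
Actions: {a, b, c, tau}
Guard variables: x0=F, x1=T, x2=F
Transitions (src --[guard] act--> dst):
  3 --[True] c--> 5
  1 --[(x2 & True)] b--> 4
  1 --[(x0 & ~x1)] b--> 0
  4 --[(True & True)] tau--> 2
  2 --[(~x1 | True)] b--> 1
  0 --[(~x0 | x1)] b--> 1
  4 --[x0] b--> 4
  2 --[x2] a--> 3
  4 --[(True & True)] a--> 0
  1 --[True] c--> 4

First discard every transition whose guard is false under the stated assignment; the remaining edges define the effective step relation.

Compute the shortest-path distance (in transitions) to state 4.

Answer: 2

Analysis:
Breadth-first toward 4:
  L0 = {0}
  L1 = {1}
  L2 = {4}
first hit 4 at d=2 via b·c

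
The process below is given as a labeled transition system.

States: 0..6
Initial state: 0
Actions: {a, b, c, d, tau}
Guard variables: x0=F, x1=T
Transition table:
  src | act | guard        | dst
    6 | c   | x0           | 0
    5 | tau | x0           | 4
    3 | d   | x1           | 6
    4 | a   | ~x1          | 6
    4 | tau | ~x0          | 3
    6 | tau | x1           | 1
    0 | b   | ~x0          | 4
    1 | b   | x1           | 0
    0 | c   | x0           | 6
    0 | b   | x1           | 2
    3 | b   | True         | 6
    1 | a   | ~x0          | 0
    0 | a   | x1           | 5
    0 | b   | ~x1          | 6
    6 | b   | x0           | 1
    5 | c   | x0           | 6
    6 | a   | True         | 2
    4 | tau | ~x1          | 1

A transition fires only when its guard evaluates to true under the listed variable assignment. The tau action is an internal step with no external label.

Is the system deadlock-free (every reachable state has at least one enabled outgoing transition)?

R = {0,1,2,3,4,5,6}
  0: a→5  b→2  b→4  [deg 3]
  1: a→0  b→0  [deg 2]
  2: ∅  [STUCK]
  3: b→6  d→6  [deg 2]
  4: tau→3  [deg 1]
  5: ∅  [STUCK]
  6: a→2  tau→1  [deg 2]
witness 2: b

Answer: DEADLOCK at state 2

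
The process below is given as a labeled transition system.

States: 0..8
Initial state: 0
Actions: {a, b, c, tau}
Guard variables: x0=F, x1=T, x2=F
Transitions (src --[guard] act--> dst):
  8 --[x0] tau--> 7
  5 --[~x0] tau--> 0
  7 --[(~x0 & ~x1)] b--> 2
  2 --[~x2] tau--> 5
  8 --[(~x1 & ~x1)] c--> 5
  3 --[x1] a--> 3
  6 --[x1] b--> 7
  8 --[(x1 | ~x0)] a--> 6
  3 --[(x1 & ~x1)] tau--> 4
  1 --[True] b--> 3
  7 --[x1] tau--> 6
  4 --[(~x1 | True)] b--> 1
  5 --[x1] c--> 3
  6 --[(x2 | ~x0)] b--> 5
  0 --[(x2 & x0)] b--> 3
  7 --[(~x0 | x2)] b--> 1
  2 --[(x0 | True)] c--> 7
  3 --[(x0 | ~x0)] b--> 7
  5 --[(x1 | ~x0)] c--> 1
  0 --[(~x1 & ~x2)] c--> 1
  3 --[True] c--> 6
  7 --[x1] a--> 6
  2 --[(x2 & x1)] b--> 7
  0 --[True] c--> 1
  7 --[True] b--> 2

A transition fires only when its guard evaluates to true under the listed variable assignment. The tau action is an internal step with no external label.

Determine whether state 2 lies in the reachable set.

Answer: REACHABLE

Analysis:
18 transition(s) survive guard evaluation.
depth 0: {0}
depth 1: {1}  now seen {0,1}
depth 2: {3}  now seen {0,1,3}
depth 3: {6,7}  now seen {0,1,3,6,7}
depth 4: {2,5}  now seen {0,1,2,3,5,6,7}
R = {0,1,2,3,5,6,7}
trace reaching 2: c·b·b·b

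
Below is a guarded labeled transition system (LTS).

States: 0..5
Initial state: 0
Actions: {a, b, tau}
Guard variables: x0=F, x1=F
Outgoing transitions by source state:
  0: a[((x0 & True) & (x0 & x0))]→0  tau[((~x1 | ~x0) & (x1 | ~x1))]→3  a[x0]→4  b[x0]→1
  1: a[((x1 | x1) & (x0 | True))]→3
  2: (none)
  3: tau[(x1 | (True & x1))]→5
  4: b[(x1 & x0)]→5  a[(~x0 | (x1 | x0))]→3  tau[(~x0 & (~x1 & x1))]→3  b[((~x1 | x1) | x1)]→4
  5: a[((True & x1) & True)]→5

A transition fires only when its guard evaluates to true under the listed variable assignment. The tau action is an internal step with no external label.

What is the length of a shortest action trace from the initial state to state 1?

BFS to 1:
  depth 0: {0}
  depth 1: {3}
1 never appears.

Answer: UNREACHABLE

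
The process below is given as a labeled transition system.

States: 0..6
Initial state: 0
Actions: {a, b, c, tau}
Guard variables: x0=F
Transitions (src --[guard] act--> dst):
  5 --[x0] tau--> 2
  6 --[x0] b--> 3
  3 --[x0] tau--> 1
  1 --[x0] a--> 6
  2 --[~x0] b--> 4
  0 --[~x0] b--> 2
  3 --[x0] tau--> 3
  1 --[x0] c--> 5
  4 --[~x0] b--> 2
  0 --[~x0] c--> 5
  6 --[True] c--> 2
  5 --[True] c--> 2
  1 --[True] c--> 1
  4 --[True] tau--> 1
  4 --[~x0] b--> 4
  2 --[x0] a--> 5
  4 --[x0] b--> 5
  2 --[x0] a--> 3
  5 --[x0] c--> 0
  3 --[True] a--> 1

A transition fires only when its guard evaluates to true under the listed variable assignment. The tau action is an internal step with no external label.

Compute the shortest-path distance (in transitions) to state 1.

Answer: 3

Analysis:
BFS to 1:
  Layer 0: {0}
  Layer 1: {2,5}
  Layer 2: {4}
  Layer 3: {1}
1 enters at depth 3; path b·b·tau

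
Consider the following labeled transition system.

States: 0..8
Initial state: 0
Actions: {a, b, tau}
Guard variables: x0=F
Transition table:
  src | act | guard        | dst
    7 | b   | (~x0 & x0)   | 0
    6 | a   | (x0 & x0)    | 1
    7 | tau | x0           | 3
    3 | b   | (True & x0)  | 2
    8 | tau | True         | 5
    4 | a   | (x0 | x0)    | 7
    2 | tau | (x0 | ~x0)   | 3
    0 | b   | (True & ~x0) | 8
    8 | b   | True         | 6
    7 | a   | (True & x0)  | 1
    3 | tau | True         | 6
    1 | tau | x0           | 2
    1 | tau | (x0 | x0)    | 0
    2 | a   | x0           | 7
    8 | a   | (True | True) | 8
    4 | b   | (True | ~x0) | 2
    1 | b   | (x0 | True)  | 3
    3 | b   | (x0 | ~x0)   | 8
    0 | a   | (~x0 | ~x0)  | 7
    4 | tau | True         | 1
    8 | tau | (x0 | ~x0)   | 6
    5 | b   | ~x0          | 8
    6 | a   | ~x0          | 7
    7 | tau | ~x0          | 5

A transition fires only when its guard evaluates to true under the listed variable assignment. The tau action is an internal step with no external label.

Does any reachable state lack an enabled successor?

R = {0,5,6,7,8}
  0: a→7  b→8  [2 exit(s)]
  5: b→8  [1 exit(s)]
  6: a→7  [1 exit(s)]
  7: tau→5  [1 exit(s)]
  8: a→8  b→6  tau→5  tau→6  [4 exit(s)]

Answer: DEADLOCK-FREE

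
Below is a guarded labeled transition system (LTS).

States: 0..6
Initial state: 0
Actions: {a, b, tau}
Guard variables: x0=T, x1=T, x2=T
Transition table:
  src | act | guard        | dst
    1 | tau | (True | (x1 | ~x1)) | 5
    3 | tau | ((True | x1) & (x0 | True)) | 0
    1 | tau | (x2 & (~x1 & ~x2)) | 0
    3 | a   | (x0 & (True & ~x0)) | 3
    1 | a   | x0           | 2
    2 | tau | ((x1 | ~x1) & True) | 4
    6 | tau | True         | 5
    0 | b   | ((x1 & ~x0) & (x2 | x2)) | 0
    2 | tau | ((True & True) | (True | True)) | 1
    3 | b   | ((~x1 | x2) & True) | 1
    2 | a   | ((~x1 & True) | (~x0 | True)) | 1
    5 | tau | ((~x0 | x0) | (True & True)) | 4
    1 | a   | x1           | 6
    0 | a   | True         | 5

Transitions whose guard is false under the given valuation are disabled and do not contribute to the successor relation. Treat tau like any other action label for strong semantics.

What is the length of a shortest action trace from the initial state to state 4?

Answer: 2

Trace:
Layered search for 4:
  depth 0: {0}
  depth 1: {5}
  depth 2: {4}
first hit 4 at d=2 via a·tau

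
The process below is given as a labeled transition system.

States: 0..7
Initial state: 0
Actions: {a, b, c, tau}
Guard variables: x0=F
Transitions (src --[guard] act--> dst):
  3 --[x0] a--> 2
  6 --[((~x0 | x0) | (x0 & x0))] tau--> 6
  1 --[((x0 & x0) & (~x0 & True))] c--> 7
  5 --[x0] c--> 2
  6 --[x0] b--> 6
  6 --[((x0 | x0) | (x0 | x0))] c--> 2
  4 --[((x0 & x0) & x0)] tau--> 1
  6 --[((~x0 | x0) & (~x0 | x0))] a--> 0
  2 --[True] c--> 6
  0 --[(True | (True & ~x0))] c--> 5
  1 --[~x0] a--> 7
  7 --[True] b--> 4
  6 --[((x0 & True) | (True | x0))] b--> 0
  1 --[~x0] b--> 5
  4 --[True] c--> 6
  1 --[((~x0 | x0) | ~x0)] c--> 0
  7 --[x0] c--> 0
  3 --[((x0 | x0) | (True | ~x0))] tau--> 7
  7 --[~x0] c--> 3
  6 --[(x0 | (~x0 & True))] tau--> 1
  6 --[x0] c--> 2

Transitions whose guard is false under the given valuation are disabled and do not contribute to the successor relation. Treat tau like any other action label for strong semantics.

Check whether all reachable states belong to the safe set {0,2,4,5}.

Inv-set: {0,2,4,5}
Reach set: {0,5}
  0: ok
  5: ok

Answer: INVARIANT HOLDS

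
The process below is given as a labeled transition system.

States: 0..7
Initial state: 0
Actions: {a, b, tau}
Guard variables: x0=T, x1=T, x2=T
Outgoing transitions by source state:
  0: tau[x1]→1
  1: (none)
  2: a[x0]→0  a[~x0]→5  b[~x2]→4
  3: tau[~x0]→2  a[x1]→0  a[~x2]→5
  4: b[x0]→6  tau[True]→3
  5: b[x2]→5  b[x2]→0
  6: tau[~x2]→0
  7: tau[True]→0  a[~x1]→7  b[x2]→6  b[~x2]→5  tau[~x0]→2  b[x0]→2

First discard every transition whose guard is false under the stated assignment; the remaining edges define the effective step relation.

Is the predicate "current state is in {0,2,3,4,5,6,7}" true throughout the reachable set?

Answer: INVARIANT VIOLATED at state 1

Analysis:
Allowed set {0,2,3,4,5,6,7}
R = {0,1}
  0: safe
  1: VIOLATES
reach 1 via tau — violates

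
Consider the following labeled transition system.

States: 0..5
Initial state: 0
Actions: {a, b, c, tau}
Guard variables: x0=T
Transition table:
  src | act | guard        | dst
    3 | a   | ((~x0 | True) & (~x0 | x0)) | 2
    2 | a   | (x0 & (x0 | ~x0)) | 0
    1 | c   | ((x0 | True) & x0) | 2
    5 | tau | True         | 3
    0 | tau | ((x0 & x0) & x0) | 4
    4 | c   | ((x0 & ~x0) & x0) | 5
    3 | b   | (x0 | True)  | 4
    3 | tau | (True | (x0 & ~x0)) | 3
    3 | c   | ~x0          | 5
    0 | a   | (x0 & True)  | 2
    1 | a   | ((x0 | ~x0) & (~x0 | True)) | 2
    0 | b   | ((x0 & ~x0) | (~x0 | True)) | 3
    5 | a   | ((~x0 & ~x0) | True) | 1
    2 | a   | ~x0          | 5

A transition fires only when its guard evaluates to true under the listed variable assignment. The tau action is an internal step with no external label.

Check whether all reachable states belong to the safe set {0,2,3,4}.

Answer: INVARIANT HOLDS

Working:
Inv-set: {0,2,3,4}
Reachable = {0,2,3,4}
  0: ✓
  2: ✓
  3: ✓
  4: ✓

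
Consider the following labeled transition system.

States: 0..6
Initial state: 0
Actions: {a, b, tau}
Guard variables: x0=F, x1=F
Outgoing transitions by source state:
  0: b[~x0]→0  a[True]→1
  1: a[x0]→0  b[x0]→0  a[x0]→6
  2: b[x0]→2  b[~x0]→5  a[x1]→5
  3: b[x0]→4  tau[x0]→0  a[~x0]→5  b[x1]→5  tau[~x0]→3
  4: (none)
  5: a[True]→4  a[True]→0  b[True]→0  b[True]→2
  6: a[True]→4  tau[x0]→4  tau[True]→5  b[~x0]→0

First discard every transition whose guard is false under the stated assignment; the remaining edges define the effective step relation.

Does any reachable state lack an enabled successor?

Answer: DEADLOCK at state 1

Analysis:
R = {0,1}
  0: a→1  b→0  [2 out]
  1: ∅  [STUCK]
Path to 1: a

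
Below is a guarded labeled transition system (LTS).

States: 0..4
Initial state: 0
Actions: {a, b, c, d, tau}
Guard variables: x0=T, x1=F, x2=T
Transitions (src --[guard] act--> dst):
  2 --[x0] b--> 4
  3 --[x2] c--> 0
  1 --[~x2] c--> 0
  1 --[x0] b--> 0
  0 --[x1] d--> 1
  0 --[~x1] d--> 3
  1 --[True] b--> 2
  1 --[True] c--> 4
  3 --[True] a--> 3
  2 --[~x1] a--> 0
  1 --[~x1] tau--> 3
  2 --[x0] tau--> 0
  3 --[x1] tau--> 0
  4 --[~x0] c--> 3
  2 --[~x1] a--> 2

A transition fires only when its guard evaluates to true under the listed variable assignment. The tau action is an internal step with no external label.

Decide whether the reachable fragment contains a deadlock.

Answer: DEADLOCK-FREE

Trace:
Reach set: {0,3}
  0: d→3  [deg 1]
  3: a→3  c→0  [deg 2]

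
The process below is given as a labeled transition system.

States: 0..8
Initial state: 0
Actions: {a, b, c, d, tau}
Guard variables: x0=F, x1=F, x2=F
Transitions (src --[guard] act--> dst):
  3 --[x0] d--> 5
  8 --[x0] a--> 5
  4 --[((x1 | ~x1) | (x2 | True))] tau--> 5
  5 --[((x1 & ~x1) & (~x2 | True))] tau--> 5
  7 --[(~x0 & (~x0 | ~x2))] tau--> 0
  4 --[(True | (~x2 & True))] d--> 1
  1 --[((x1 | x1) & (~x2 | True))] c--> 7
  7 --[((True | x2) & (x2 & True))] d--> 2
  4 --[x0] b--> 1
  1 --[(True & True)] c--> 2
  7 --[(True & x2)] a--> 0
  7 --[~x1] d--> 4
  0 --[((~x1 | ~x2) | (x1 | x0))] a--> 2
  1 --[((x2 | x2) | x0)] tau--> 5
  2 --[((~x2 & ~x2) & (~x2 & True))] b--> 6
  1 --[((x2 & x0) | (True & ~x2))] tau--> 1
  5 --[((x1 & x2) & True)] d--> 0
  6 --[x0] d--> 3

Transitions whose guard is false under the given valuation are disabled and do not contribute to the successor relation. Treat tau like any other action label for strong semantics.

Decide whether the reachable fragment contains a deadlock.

Answer: DEADLOCK at state 6

Trace:
Reachable = {0,2,6}
  0: a→2  [1 out]
  2: b→6  [1 out]
  6: ∅  [STUCK]
Path to 6: a·b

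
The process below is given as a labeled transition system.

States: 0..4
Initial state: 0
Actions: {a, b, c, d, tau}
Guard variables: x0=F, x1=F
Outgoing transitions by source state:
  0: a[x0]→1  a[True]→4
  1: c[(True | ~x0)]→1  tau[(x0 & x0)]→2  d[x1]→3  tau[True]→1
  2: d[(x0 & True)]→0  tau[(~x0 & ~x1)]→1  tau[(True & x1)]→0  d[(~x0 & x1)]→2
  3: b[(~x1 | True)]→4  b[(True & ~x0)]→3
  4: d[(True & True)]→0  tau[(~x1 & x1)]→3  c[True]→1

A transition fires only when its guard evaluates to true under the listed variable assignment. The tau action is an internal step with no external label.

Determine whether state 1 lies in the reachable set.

8 transition(s) survive guard evaluation.
depth 0: {0}
depth 1: {4}  total {0,4}
depth 2: {1}  total {0,1,4}
Reachable = {0,1,4}
trace reaching 1: a·c

Answer: REACHABLE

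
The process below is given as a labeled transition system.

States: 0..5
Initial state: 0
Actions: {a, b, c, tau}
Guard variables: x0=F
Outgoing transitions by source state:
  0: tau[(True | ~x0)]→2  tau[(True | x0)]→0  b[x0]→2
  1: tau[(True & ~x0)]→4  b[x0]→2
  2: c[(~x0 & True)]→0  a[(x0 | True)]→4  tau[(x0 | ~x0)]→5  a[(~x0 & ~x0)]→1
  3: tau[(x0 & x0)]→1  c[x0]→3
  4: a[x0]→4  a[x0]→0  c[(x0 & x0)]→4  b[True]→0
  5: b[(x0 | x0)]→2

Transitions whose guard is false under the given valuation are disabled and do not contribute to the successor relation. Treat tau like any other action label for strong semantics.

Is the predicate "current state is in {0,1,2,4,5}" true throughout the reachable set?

Answer: INVARIANT HOLDS

Trace:
Inv-set: {0,1,2,4,5}
Reach set: {0,1,2,4,5}
  0: ✓
  1: ✓
  2: ✓
  4: ✓
  5: ✓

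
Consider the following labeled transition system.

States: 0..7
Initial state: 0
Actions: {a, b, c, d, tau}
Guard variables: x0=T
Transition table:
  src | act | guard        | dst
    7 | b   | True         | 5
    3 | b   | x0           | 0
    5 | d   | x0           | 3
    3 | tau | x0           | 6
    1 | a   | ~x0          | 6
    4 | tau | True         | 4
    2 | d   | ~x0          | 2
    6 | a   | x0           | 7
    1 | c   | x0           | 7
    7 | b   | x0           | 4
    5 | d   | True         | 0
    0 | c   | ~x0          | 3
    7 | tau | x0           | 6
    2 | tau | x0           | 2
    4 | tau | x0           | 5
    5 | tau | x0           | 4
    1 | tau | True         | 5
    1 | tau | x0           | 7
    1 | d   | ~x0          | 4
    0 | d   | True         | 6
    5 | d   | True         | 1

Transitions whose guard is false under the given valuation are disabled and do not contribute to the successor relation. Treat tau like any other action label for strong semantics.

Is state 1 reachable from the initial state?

Answer: REACHABLE

Analysis:
17 transition(s) survive guard evaluation.
Layer 0: {0}
Layer 1: {6}  total {0,6}
Layer 2: {7}  total {0,6,7}
Layer 3: {4,5}  total {0,4,5,6,7}
Layer 4: {1,3}  total {0,1,3,4,5,6,7}
Reachable = {0,1,3,4,5,6,7}
trace reaching 1: d·a·b·d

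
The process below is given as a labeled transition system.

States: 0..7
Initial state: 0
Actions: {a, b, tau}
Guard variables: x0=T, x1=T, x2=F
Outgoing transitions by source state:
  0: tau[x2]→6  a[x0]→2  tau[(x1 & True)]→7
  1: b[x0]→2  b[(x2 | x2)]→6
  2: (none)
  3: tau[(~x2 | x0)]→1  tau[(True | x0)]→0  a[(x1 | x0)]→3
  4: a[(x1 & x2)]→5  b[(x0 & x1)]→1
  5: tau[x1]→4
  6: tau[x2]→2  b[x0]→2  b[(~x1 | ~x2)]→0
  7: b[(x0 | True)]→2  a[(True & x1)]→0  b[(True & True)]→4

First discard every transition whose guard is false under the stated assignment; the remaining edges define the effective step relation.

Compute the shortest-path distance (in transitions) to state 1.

Layered search for 1:
  Layer 0: {0}
  Layer 1: {2,7}
  Layer 2: {4}
  Layer 3: {1}
1 enters at depth 3; path tau·b·b

Answer: 3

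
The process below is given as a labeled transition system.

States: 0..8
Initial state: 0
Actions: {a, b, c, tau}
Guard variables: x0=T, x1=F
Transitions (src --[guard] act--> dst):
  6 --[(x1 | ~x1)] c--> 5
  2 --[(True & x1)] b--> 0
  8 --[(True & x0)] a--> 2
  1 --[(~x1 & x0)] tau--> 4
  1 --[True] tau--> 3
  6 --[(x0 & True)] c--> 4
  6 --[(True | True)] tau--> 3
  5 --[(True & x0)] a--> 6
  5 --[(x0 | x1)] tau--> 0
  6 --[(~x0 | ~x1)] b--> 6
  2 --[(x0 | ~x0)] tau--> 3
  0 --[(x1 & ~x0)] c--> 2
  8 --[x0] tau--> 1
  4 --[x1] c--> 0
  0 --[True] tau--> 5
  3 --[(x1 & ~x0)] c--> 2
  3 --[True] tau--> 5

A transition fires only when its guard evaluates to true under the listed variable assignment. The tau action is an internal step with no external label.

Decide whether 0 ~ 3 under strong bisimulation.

Bisimulation quotient by refinement:
  P[0] = {{0,1,2,3,4,5,6,7,8}}
  P[1] = {{0,1,2,3},{4,7},{5,8},{6}}
  P[2] = {{0,3},{1},{2},{4,7},{5},{6},{8}}
Fixed point at round 3; 7 class(es).
class of 0: {0,3}; class of 3: {0,3}

Answer: BISIMILAR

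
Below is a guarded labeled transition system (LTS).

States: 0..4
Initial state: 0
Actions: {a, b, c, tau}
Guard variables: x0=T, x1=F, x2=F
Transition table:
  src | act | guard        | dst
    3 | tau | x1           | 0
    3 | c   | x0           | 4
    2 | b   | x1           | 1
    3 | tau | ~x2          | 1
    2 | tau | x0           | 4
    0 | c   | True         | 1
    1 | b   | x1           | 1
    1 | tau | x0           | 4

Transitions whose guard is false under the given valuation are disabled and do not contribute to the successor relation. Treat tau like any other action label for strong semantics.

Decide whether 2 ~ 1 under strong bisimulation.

Answer: BISIMILAR

Analysis:
Bisimulation quotient by refinement:
  round 0: {{0,1,2,3,4}}
  round 1: {{0},{1,2},{3},{4}}
4 equivalence class(es) (converged in 2)
2∈{1,2}, 1∈{1,2}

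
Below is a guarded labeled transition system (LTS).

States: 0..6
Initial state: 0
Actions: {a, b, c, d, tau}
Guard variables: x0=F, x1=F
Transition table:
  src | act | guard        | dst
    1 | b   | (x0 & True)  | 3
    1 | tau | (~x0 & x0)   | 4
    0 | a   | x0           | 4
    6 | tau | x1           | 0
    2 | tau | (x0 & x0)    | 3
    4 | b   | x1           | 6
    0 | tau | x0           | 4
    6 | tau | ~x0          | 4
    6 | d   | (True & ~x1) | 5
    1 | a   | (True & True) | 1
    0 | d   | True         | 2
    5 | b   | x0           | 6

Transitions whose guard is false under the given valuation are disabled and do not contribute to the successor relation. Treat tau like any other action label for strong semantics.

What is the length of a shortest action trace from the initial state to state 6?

Answer: UNREACHABLE

Trace:
BFS to 6:
  L0 = {0}
  L1 = {2}
6 never appears.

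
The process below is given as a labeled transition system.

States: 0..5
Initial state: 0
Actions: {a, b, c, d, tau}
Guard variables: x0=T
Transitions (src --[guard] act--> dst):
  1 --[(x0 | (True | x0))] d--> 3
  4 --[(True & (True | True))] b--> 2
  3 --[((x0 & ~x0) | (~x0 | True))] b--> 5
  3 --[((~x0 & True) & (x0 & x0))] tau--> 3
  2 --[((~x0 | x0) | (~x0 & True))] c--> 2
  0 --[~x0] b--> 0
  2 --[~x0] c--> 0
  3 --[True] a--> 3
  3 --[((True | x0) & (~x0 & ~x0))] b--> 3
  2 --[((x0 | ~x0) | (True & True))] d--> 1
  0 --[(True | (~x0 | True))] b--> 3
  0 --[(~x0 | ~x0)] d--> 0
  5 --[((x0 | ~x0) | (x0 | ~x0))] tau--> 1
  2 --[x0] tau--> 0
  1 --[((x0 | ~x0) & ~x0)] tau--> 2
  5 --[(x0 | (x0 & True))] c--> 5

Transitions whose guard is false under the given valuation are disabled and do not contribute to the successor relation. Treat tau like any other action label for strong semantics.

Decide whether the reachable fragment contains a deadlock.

Answer: DEADLOCK-FREE

Working:
Reach set: {0,1,3,5}
  0: b→3  [1 out]
  1: d→3  [1 out]
  3: a→3  b→5  [2 out]
  5: c→5  tau→1  [2 out]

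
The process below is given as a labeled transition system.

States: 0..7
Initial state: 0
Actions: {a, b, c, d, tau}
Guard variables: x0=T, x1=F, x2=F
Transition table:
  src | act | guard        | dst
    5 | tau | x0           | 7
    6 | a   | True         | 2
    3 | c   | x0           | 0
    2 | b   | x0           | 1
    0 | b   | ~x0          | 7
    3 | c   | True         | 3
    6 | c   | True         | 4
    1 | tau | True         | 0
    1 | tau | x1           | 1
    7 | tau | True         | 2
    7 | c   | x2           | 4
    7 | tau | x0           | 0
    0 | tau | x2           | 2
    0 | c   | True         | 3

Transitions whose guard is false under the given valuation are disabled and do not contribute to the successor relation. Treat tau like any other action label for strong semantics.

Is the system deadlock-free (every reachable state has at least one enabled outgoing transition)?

Answer: DEADLOCK-FREE

Trace:
R = {0,3}
  0: c→3  [1 out]
  3: c→0  c→3  [2 out]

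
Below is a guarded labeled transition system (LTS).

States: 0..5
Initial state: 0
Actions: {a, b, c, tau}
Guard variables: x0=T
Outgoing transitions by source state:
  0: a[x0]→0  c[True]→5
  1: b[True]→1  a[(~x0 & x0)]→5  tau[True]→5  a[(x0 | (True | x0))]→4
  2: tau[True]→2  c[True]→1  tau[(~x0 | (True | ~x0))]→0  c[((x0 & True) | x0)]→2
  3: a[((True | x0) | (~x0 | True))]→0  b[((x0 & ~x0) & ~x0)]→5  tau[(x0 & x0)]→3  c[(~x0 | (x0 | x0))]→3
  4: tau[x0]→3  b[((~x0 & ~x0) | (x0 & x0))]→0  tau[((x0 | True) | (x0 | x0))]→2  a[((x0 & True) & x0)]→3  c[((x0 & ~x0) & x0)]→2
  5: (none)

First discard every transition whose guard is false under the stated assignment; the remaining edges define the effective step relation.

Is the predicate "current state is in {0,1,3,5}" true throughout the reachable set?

Answer: INVARIANT HOLDS

Trace:
Safe = {0,1,3,5}
Reach set: {0,5}
  0: ✓
  5: ✓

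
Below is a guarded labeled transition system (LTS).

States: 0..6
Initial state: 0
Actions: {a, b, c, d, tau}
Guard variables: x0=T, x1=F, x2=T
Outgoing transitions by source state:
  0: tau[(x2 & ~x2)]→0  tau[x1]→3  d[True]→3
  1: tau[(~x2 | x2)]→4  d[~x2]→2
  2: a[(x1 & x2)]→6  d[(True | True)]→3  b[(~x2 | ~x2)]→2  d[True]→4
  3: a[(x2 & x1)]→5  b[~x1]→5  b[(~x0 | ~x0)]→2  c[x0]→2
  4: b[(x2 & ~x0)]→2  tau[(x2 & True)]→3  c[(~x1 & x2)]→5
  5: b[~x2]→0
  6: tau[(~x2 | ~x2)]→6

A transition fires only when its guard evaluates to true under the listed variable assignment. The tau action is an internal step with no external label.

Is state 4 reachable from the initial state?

Answer: REACHABLE

Working:
8 transition(s) survive guard evaluation.
depth 0: {0}
depth 1: {3}  now seen {0,3}
depth 2: {2,5}  now seen {0,2,3,5}
depth 3: {4}  now seen {0,2,3,4,5}
Reachable = {0,2,3,4,5}
witness 4: d·c·d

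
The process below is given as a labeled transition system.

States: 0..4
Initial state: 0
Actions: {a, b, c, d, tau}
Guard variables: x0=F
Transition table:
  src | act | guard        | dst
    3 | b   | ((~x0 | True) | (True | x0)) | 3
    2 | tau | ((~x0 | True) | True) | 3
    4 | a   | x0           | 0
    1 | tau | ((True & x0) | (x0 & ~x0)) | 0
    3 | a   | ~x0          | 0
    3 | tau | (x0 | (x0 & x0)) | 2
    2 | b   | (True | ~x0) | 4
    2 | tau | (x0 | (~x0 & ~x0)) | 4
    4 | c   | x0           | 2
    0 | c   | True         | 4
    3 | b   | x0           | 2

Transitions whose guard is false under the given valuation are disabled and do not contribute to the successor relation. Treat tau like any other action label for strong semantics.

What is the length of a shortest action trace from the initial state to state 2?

Breadth-first toward 2:
  Layer 0: {0}
  Layer 1: {4}
2 never appears.

Answer: UNREACHABLE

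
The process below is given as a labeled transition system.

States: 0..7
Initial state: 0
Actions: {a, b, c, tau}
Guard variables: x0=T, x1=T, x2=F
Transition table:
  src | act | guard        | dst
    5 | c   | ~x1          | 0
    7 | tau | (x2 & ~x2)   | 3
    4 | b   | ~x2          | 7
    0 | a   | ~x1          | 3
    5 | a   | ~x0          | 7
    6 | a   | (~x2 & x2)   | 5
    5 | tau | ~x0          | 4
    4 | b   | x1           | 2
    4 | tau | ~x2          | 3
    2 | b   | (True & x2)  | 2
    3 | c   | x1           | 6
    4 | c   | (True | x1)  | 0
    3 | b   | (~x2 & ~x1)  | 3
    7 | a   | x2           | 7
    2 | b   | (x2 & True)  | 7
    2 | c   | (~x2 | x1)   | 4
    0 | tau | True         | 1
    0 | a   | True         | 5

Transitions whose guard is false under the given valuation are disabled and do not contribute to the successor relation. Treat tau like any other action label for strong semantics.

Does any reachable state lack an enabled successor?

Reachable = {0,1,5}
  0: a→5  tau→1  [2 exit(s)]
  1: ∅  [no exit]
  5: ∅  [no exit]
trace reaching 1: tau

Answer: DEADLOCK at state 1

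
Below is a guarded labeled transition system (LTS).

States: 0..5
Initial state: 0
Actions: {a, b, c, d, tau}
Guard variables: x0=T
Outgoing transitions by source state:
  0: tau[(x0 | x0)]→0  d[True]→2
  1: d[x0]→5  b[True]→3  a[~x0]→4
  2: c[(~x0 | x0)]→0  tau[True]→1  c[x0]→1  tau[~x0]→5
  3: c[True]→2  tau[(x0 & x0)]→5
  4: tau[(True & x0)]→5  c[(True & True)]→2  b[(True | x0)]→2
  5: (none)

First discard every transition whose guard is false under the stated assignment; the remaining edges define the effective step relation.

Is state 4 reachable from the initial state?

Answer: UNREACHABLE

Analysis:
12 transition(s) survive guard evaluation.
L0 = {0}
L1 = {2}  cumulative {0,2}
L2 = {1}  cumulative {0,1,2}
L3 = {3,5}  cumulative {0,1,2,3,5}
Reachable = {0,1,2,3,5}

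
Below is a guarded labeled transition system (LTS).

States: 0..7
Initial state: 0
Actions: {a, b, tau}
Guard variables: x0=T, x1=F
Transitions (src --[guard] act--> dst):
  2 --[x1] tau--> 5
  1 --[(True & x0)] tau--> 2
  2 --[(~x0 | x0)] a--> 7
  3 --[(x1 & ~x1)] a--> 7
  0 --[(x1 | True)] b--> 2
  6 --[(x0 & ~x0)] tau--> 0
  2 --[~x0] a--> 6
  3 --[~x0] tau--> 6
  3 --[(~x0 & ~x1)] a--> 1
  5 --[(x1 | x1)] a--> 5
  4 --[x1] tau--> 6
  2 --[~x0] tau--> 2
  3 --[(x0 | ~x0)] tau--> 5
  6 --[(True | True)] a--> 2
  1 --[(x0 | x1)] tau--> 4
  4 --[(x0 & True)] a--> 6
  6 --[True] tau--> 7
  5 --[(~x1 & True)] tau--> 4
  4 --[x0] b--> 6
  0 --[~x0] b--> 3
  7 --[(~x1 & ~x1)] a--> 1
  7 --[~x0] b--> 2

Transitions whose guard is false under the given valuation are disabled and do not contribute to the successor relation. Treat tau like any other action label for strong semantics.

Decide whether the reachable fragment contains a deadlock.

Answer: DEADLOCK-FREE

Trace:
Reach set: {0,1,2,4,6,7}
  0: b→2  [deg 1]
  1: tau→2  tau→4  [deg 2]
  2: a→7  [deg 1]
  4: a→6  b→6  [deg 2]
  6: a→2  tau→7  [deg 2]
  7: a→1  [deg 1]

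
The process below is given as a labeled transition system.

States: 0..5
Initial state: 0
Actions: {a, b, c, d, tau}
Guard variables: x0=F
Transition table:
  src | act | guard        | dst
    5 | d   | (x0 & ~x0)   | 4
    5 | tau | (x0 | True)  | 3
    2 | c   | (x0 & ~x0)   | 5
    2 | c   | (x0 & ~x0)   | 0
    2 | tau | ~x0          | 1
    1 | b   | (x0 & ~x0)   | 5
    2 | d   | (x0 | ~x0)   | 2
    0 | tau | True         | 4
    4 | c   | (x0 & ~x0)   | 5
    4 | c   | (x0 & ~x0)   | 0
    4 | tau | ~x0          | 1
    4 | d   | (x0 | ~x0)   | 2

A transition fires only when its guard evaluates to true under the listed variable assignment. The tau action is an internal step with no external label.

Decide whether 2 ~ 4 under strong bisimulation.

Answer: BISIMILAR

Working:
Compute ~ classes (split until stable):
  P[0] = {{0,1,2,3,4,5}}
  P[1] = {{0,5},{1,3},{2,4}}
  P[2] = {{0},{1,3},{2,4},{5}}
4 equivalence class(es) (converged in 3)
class of 2: {2,4}; class of 4: {2,4}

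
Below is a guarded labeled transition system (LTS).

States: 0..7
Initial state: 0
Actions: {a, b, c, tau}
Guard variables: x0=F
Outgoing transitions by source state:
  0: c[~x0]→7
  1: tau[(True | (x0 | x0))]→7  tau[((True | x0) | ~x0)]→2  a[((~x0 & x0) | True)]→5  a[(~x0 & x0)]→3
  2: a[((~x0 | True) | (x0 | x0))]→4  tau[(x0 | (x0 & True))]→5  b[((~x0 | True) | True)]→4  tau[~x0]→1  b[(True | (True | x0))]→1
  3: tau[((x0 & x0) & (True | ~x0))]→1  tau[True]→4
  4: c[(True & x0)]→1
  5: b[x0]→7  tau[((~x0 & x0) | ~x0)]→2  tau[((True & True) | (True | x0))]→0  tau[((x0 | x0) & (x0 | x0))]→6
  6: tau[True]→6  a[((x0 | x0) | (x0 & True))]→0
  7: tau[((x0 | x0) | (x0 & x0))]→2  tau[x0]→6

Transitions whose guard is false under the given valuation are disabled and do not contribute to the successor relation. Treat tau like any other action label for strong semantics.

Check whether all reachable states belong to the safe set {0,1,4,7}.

Answer: INVARIANT HOLDS

Analysis:
Safe = {0,1,4,7}
Reachable = {0,7}
  0: safe
  7: safe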